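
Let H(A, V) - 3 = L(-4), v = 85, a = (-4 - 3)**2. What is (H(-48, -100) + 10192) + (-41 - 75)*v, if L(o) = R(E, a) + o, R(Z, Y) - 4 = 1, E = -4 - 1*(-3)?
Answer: 336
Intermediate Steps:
a = 49 (a = (-7)**2 = 49)
E = -1 (E = -4 + 3 = -1)
R(Z, Y) = 5 (R(Z, Y) = 4 + 1 = 5)
L(o) = 5 + o
H(A, V) = 4 (H(A, V) = 3 + (5 - 4) = 3 + 1 = 4)
(H(-48, -100) + 10192) + (-41 - 75)*v = (4 + 10192) + (-41 - 75)*85 = 10196 - 116*85 = 10196 - 9860 = 336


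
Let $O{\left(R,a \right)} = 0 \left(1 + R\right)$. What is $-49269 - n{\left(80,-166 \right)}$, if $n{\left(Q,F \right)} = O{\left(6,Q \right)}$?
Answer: $-49269$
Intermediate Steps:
$O{\left(R,a \right)} = 0$
$n{\left(Q,F \right)} = 0$
$-49269 - n{\left(80,-166 \right)} = -49269 - 0 = -49269 + 0 = -49269$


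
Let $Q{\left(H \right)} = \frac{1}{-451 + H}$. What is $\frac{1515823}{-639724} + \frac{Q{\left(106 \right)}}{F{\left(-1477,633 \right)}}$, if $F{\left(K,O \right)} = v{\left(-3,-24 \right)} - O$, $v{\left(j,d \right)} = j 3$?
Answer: $- \frac{167869498273}{70846234380} \approx -2.3695$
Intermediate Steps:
$v{\left(j,d \right)} = 3 j$
$F{\left(K,O \right)} = -9 - O$ ($F{\left(K,O \right)} = 3 \left(-3\right) - O = -9 - O$)
$\frac{1515823}{-639724} + \frac{Q{\left(106 \right)}}{F{\left(-1477,633 \right)}} = \frac{1515823}{-639724} + \frac{1}{\left(-451 + 106\right) \left(-9 - 633\right)} = 1515823 \left(- \frac{1}{639724}\right) + \frac{1}{\left(-345\right) \left(-9 - 633\right)} = - \frac{1515823}{639724} - \frac{1}{345 \left(-642\right)} = - \frac{1515823}{639724} - - \frac{1}{221490} = - \frac{1515823}{639724} + \frac{1}{221490} = - \frac{167869498273}{70846234380}$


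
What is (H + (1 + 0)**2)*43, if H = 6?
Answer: 301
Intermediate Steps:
(H + (1 + 0)**2)*43 = (6 + (1 + 0)**2)*43 = (6 + 1**2)*43 = (6 + 1)*43 = 7*43 = 301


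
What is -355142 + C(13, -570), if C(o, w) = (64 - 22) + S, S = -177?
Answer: -355277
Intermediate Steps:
C(o, w) = -135 (C(o, w) = (64 - 22) - 177 = 42 - 177 = -135)
-355142 + C(13, -570) = -355142 - 135 = -355277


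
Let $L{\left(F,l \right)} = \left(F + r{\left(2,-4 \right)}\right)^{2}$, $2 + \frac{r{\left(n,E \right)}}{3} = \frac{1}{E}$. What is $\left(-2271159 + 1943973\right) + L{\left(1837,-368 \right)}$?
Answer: $\frac{48362065}{16} \approx 3.0226 \cdot 10^{6}$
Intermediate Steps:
$r{\left(n,E \right)} = -6 + \frac{3}{E}$
$L{\left(F,l \right)} = \left(- \frac{27}{4} + F\right)^{2}$ ($L{\left(F,l \right)} = \left(F - \left(6 - \frac{3}{-4}\right)\right)^{2} = \left(F + \left(-6 + 3 \left(- \frac{1}{4}\right)\right)\right)^{2} = \left(F - \frac{27}{4}\right)^{2} = \left(- \frac{27}{4} + F\right)^{2}$)
$\left(-2271159 + 1943973\right) + L{\left(1837,-368 \right)} = \left(-2271159 + 1943973\right) + \frac{\left(27 - 7348\right)^{2}}{16} = -327186 + \frac{\left(27 - 7348\right)^{2}}{16} = -327186 + \frac{\left(-7321\right)^{2}}{16} = -327186 + \frac{1}{16} \cdot 53597041 = -327186 + \frac{53597041}{16} = \frac{48362065}{16}$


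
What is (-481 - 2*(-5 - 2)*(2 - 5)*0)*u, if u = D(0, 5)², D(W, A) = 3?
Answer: -4329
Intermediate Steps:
u = 9 (u = 3² = 9)
(-481 - 2*(-5 - 2)*(2 - 5)*0)*u = (-481 - 2*(-5 - 2)*(2 - 5)*0)*9 = (-481 - (-14)*(-3)*0)*9 = (-481 - 2*21*0)*9 = (-481 - 42*0)*9 = (-481 + 0)*9 = -481*9 = -4329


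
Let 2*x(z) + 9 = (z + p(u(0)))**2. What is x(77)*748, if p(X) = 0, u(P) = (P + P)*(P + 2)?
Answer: 2214080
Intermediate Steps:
u(P) = 2*P*(2 + P) (u(P) = (2*P)*(2 + P) = 2*P*(2 + P))
x(z) = -9/2 + z**2/2 (x(z) = -9/2 + (z + 0)**2/2 = -9/2 + z**2/2)
x(77)*748 = (-9/2 + (1/2)*77**2)*748 = (-9/2 + (1/2)*5929)*748 = (-9/2 + 5929/2)*748 = 2960*748 = 2214080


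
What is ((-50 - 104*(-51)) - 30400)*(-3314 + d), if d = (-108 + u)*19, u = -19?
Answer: 144011142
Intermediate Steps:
d = -2413 (d = (-108 - 19)*19 = -127*19 = -2413)
((-50 - 104*(-51)) - 30400)*(-3314 + d) = ((-50 - 104*(-51)) - 30400)*(-3314 - 2413) = ((-50 + 5304) - 30400)*(-5727) = (5254 - 30400)*(-5727) = -25146*(-5727) = 144011142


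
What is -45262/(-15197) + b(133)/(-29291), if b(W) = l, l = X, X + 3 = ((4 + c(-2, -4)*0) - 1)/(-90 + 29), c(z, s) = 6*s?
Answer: 11553535772/3879036421 ≈ 2.9785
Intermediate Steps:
X = -186/61 (X = -3 + ((4 + (6*(-4))*0) - 1)/(-90 + 29) = -3 + ((4 - 24*0) - 1)/(-61) = -3 + ((4 + 0) - 1)*(-1/61) = -3 + (4 - 1)*(-1/61) = -3 + 3*(-1/61) = -3 - 3/61 = -186/61 ≈ -3.0492)
l = -186/61 ≈ -3.0492
b(W) = -186/61
-45262/(-15197) + b(133)/(-29291) = -45262/(-15197) - 186/61/(-29291) = -45262*(-1/15197) - 186/61*(-1/29291) = 6466/2171 + 186/1786751 = 11553535772/3879036421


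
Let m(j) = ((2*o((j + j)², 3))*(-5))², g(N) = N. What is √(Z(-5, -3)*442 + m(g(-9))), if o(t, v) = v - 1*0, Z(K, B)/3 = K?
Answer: I*√5730 ≈ 75.697*I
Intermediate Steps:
Z(K, B) = 3*K
o(t, v) = v (o(t, v) = v + 0 = v)
m(j) = 900 (m(j) = ((2*3)*(-5))² = (6*(-5))² = (-30)² = 900)
√(Z(-5, -3)*442 + m(g(-9))) = √((3*(-5))*442 + 900) = √(-15*442 + 900) = √(-6630 + 900) = √(-5730) = I*√5730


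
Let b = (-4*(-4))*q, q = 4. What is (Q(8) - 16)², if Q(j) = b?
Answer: 2304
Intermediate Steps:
b = 64 (b = -4*(-4)*4 = 16*4 = 64)
Q(j) = 64
(Q(8) - 16)² = (64 - 16)² = 48² = 2304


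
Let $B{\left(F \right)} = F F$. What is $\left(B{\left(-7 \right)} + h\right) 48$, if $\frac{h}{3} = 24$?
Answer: $5808$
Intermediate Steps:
$h = 72$ ($h = 3 \cdot 24 = 72$)
$B{\left(F \right)} = F^{2}$
$\left(B{\left(-7 \right)} + h\right) 48 = \left(\left(-7\right)^{2} + 72\right) 48 = \left(49 + 72\right) 48 = 121 \cdot 48 = 5808$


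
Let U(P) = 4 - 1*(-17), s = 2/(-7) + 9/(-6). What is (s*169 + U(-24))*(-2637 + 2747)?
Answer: -216205/7 ≈ -30886.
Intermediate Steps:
s = -25/14 (s = 2*(-⅐) + 9*(-⅙) = -2/7 - 3/2 = -25/14 ≈ -1.7857)
U(P) = 21 (U(P) = 4 + 17 = 21)
(s*169 + U(-24))*(-2637 + 2747) = (-25/14*169 + 21)*(-2637 + 2747) = (-4225/14 + 21)*110 = -3931/14*110 = -216205/7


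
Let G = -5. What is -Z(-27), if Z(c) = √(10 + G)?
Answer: -√5 ≈ -2.2361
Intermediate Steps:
Z(c) = √5 (Z(c) = √(10 - 5) = √5)
-Z(-27) = -√5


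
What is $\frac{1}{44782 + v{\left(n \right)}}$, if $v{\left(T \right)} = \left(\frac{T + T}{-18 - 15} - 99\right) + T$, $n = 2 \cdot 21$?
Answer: $\frac{11}{491947} \approx 2.236 \cdot 10^{-5}$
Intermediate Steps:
$n = 42$
$v{\left(T \right)} = -99 + \frac{31 T}{33}$ ($v{\left(T \right)} = \left(\frac{2 T}{-33} - 99\right) + T = \left(2 T \left(- \frac{1}{33}\right) - 99\right) + T = \left(- \frac{2 T}{33} - 99\right) + T = \left(-99 - \frac{2 T}{33}\right) + T = -99 + \frac{31 T}{33}$)
$\frac{1}{44782 + v{\left(n \right)}} = \frac{1}{44782 + \left(-99 + \frac{31}{33} \cdot 42\right)} = \frac{1}{44782 + \left(-99 + \frac{434}{11}\right)} = \frac{1}{44782 - \frac{655}{11}} = \frac{1}{\frac{491947}{11}} = \frac{11}{491947}$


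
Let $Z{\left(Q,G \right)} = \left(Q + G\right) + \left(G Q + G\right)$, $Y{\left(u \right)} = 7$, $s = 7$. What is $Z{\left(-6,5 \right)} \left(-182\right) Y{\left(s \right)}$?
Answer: $33124$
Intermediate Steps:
$Z{\left(Q,G \right)} = Q + 2 G + G Q$ ($Z{\left(Q,G \right)} = \left(G + Q\right) + \left(G + G Q\right) = Q + 2 G + G Q$)
$Z{\left(-6,5 \right)} \left(-182\right) Y{\left(s \right)} = \left(-6 + 2 \cdot 5 + 5 \left(-6\right)\right) \left(-182\right) 7 = \left(-6 + 10 - 30\right) \left(-182\right) 7 = \left(-26\right) \left(-182\right) 7 = 4732 \cdot 7 = 33124$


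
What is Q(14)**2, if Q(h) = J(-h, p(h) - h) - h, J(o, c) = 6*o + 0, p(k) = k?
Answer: 9604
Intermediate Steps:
J(o, c) = 6*o
Q(h) = -7*h (Q(h) = 6*(-h) - h = -6*h - h = -7*h)
Q(14)**2 = (-7*14)**2 = (-98)**2 = 9604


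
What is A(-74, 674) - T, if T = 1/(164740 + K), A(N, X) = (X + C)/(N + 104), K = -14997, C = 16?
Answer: 3444088/149743 ≈ 23.000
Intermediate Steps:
A(N, X) = (16 + X)/(104 + N) (A(N, X) = (X + 16)/(N + 104) = (16 + X)/(104 + N))
T = 1/149743 (T = 1/(164740 - 14997) = 1/149743 ≈ 6.6781e-6)
A(-74, 674) - T = (16 + 674)/(104 - 74) - 1*1/149743 = 690/30 - 1/149743 = (1/30)*690 - 1/149743 = 23 - 1/149743 = 3444088/149743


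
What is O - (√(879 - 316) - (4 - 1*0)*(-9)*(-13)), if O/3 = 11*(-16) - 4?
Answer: -72 - √563 ≈ -95.728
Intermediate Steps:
O = -540 (O = 3*(11*(-16) - 4) = 3*(-176 - 4) = 3*(-180) = -540)
O - (√(879 - 316) - (4 - 1*0)*(-9)*(-13)) = -540 - (√(879 - 316) - (4 - 1*0)*(-9)*(-13)) = -540 - (√563 - (4 + 0)*(-9)*(-13)) = -540 - (√563 - 4*(-9)*(-13)) = -540 - (√563 - (-36)*(-13)) = -540 - (√563 - 1*468) = -540 - (√563 - 468) = -540 - (-468 + √563) = -540 + (468 - √563) = -72 - √563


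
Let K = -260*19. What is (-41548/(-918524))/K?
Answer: -799/87259780 ≈ -9.1566e-6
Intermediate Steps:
K = -4940
(-41548/(-918524))/K = -41548/(-918524)/(-4940) = -41548*(-1/918524)*(-1/4940) = (10387/229631)*(-1/4940) = -799/87259780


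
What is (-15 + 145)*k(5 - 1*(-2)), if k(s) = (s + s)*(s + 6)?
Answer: 23660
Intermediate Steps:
k(s) = 2*s*(6 + s) (k(s) = (2*s)*(6 + s) = 2*s*(6 + s))
(-15 + 145)*k(5 - 1*(-2)) = (-15 + 145)*(2*(5 - 1*(-2))*(6 + (5 - 1*(-2)))) = 130*(2*(5 + 2)*(6 + (5 + 2))) = 130*(2*7*(6 + 7)) = 130*(2*7*13) = 130*182 = 23660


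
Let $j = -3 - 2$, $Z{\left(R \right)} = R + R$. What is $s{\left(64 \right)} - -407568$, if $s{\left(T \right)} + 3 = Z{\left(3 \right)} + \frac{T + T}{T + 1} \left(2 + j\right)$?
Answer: $\frac{26491731}{65} \approx 4.0757 \cdot 10^{5}$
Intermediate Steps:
$Z{\left(R \right)} = 2 R$
$j = -5$
$s{\left(T \right)} = 3 - \frac{6 T}{1 + T}$ ($s{\left(T \right)} = -3 + \left(2 \cdot 3 + \frac{T + T}{T + 1} \left(2 - 5\right)\right) = -3 + \left(6 + \frac{2 T}{1 + T} \left(-3\right)\right) = -3 - \left(-6 + \frac{6 T}{1 + T}\right) = 3 - \frac{6 T}{1 + T}$)
$s{\left(64 \right)} - -407568 = \frac{3 \left(1 - 64\right)}{1 + 64} - -407568 = \frac{3 \left(1 - 64\right)}{65} + 407568 = 3 \cdot \frac{1}{65} \left(-63\right) + 407568 = - \frac{189}{65} + 407568 = \frac{26491731}{65}$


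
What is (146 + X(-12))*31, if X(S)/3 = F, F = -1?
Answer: 4433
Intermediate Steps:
X(S) = -3 (X(S) = 3*(-1) = -3)
(146 + X(-12))*31 = (146 - 3)*31 = 143*31 = 4433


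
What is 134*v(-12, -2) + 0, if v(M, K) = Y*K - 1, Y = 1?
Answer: -402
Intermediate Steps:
v(M, K) = -1 + K (v(M, K) = 1*K - 1 = K - 1 = -1 + K)
134*v(-12, -2) + 0 = 134*(-1 - 2) + 0 = 134*(-3) + 0 = -402 + 0 = -402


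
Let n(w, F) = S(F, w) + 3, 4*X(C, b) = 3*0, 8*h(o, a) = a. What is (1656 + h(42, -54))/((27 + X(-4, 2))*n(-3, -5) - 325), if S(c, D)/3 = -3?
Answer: -6597/1948 ≈ -3.3866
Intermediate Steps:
h(o, a) = a/8
X(C, b) = 0 (X(C, b) = (3*0)/4 = (¼)*0 = 0)
S(c, D) = -9 (S(c, D) = 3*(-3) = -9)
n(w, F) = -6 (n(w, F) = -9 + 3 = -6)
(1656 + h(42, -54))/((27 + X(-4, 2))*n(-3, -5) - 325) = (1656 + (⅛)*(-54))/((27 + 0)*(-6) - 325) = (1656 - 27/4)/(27*(-6) - 325) = 6597/(4*(-162 - 325)) = (6597/4)/(-487) = (6597/4)*(-1/487) = -6597/1948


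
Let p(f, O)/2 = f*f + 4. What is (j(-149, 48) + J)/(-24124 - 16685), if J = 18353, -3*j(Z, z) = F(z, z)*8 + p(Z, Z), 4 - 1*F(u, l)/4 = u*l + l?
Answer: -28595/40809 ≈ -0.70070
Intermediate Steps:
F(u, l) = 16 - 4*l - 4*l*u (F(u, l) = 16 - 4*(u*l + l) = 16 - 4*(l*u + l) = 16 - 4*(l + l*u) = 16 + (-4*l - 4*l*u) = 16 - 4*l - 4*l*u)
p(f, O) = 8 + 2*f**2 (p(f, O) = 2*(f*f + 4) = 2*(f**2 + 4) = 2*(4 + f**2) = 8 + 2*f**2)
j(Z, z) = -136/3 - 2*Z**2/3 + 32*z/3 + 32*z**2/3 (j(Z, z) = -((16 - 4*z - 4*z*z)*8 + (8 + 2*Z**2))/3 = -((16 - 4*z - 4*z**2)*8 + (8 + 2*Z**2))/3 = -((128 - 32*z - 32*z**2) + (8 + 2*Z**2))/3 = -(136 - 32*z - 32*z**2 + 2*Z**2)/3 = -136/3 - 2*Z**2/3 + 32*z/3 + 32*z**2/3)
(j(-149, 48) + J)/(-24124 - 16685) = ((-136/3 - 2/3*(-149)**2 + (32/3)*48 + (32/3)*48**2) + 18353)/(-24124 - 16685) = ((-136/3 - 2/3*22201 + 512 + (32/3)*2304) + 18353)/(-40809) = ((-136/3 - 44402/3 + 512 + 24576) + 18353)*(-1/40809) = (10242 + 18353)*(-1/40809) = 28595*(-1/40809) = -28595/40809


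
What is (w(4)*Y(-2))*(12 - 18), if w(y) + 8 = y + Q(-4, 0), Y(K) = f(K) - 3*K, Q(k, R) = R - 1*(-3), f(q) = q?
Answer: 24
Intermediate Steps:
Q(k, R) = 3 + R (Q(k, R) = R + 3 = 3 + R)
Y(K) = -2*K (Y(K) = K - 3*K = -2*K)
w(y) = -5 + y (w(y) = -8 + (y + (3 + 0)) = -8 + (y + 3) = -8 + (3 + y) = -5 + y)
(w(4)*Y(-2))*(12 - 18) = ((-5 + 4)*(-2*(-2)))*(12 - 18) = -1*4*(-6) = -4*(-6) = 24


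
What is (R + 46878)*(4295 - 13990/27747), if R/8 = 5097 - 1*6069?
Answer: 1553123293750/9249 ≈ 1.6792e+8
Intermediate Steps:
R = -7776 (R = 8*(5097 - 1*6069) = 8*(5097 - 6069) = 8*(-972) = -7776)
(R + 46878)*(4295 - 13990/27747) = (-7776 + 46878)*(4295 - 13990/27747) = 39102*(4295 - 13990*1/27747) = 39102*(4295 - 13990/27747) = 39102*(119159375/27747) = 1553123293750/9249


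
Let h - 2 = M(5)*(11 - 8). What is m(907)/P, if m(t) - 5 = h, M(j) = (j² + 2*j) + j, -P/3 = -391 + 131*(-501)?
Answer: 127/198066 ≈ 0.00064120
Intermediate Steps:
P = 198066 (P = -3*(-391 + 131*(-501)) = -3*(-391 - 65631) = -3*(-66022) = 198066)
M(j) = j² + 3*j
h = 122 (h = 2 + (5*(3 + 5))*(11 - 8) = 2 + (5*8)*3 = 2 + 40*3 = 2 + 120 = 122)
m(t) = 127 (m(t) = 5 + 122 = 127)
m(907)/P = 127/198066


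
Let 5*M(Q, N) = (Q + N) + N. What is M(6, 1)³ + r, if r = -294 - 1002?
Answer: -161488/125 ≈ -1291.9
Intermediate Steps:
M(Q, N) = Q/5 + 2*N/5 (M(Q, N) = ((Q + N) + N)/5 = ((N + Q) + N)/5 = (Q + 2*N)/5 = Q/5 + 2*N/5)
r = -1296
M(6, 1)³ + r = ((⅕)*6 + (⅖)*1)³ - 1296 = (6/5 + ⅖)³ - 1296 = (8/5)³ - 1296 = 512/125 - 1296 = -161488/125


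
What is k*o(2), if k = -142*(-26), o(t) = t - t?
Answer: 0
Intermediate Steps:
o(t) = 0
k = 3692
k*o(2) = 3692*0 = 0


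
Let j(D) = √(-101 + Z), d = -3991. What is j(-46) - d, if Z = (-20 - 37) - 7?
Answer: 3991 + I*√165 ≈ 3991.0 + 12.845*I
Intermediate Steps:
Z = -64 (Z = -57 - 7 = -64)
j(D) = I*√165 (j(D) = √(-101 - 64) = √(-165) = I*√165)
j(-46) - d = I*√165 - 1*(-3991) = I*√165 + 3991 = 3991 + I*√165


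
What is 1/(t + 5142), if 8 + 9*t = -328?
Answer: 3/15314 ≈ 0.00019590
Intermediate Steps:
t = -112/3 (t = -8/9 + (1/9)*(-328) = -8/9 - 328/9 = -112/3 ≈ -37.333)
1/(t + 5142) = 1/(-112/3 + 5142) = 1/(15314/3) = 3/15314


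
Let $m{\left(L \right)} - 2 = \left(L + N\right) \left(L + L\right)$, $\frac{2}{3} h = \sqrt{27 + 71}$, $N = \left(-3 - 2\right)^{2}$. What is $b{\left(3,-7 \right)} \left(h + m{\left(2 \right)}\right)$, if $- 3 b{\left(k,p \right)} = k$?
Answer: $-110 - \frac{21 \sqrt{2}}{2} \approx -124.85$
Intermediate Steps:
$b{\left(k,p \right)} = - \frac{k}{3}$
$N = 25$ ($N = \left(-5\right)^{2} = 25$)
$h = \frac{21 \sqrt{2}}{2}$ ($h = \frac{3 \sqrt{27 + 71}}{2} = \frac{3 \sqrt{98}}{2} = \frac{3 \cdot 7 \sqrt{2}}{2} = \frac{21 \sqrt{2}}{2} \approx 14.849$)
$m{\left(L \right)} = 2 + 2 L \left(25 + L\right)$ ($m{\left(L \right)} = 2 + \left(L + 25\right) \left(L + L\right) = 2 + \left(25 + L\right) 2 L = 2 + 2 L \left(25 + L\right)$)
$b{\left(3,-7 \right)} \left(h + m{\left(2 \right)}\right) = \left(- \frac{1}{3}\right) 3 \left(\frac{21 \sqrt{2}}{2} + \left(2 + 2 \cdot 2^{2} + 50 \cdot 2\right)\right) = - (\frac{21 \sqrt{2}}{2} + \left(2 + 2 \cdot 4 + 100\right)) = - (\frac{21 \sqrt{2}}{2} + \left(2 + 8 + 100\right)) = - (\frac{21 \sqrt{2}}{2} + 110) = - (110 + \frac{21 \sqrt{2}}{2}) = -110 - \frac{21 \sqrt{2}}{2}$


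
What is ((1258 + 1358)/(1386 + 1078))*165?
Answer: 4905/28 ≈ 175.18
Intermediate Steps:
((1258 + 1358)/(1386 + 1078))*165 = (2616/2464)*165 = (2616*(1/2464))*165 = (327/308)*165 = 4905/28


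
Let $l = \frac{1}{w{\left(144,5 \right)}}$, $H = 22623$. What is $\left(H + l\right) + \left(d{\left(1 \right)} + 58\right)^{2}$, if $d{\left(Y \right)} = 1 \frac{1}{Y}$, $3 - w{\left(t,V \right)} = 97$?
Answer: $\frac{2453775}{94} \approx 26104.0$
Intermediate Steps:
$w{\left(t,V \right)} = -94$ ($w{\left(t,V \right)} = 3 - 97 = -94$)
$d{\left(Y \right)} = \frac{1}{Y}$
$l = - \frac{1}{94}$ ($l = \frac{1}{-94} = - \frac{1}{94} \approx -0.010638$)
$\left(H + l\right) + \left(d{\left(1 \right)} + 58\right)^{2} = \left(22623 - \frac{1}{94}\right) + \left(1^{-1} + 58\right)^{2} = \frac{2126561}{94} + \left(1 + 58\right)^{2} = \frac{2126561}{94} + 59^{2} = \frac{2126561}{94} + 3481 = \frac{2453775}{94}$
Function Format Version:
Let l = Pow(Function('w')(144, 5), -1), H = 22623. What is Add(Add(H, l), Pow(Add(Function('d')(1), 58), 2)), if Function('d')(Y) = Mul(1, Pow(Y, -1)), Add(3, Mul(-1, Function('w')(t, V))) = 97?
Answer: Rational(2453775, 94) ≈ 26104.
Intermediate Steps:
Function('w')(t, V) = -94 (Function('w')(t, V) = Add(3, Mul(-1, 97)) = Add(3, -97) = -94)
Function('d')(Y) = Pow(Y, -1)
l = Rational(-1, 94) (l = Pow(-94, -1) = Rational(-1, 94) ≈ -0.010638)
Add(Add(H, l), Pow(Add(Function('d')(1), 58), 2)) = Add(Add(22623, Rational(-1, 94)), Pow(Add(Pow(1, -1), 58), 2)) = Add(Rational(2126561, 94), Pow(Add(1, 58), 2)) = Add(Rational(2126561, 94), Pow(59, 2)) = Add(Rational(2126561, 94), 3481) = Rational(2453775, 94)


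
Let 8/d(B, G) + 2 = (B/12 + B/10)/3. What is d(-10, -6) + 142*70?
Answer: 467036/47 ≈ 9936.9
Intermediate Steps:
d(B, G) = 8/(-2 + 11*B/180) (d(B, G) = 8/(-2 + (B/12 + B/10)/3) = 8/(-2 + (B*(1/12) + B*(1/10))*(1/3)) = 8/(-2 + (B/12 + B/10)*(1/3)) = 8/(-2 + (11*B/60)*(1/3)) = 8/(-2 + 11*B/180))
d(-10, -6) + 142*70 = 1440/(-360 + 11*(-10)) + 142*70 = 1440/(-360 - 110) + 9940 = 1440/(-470) + 9940 = 1440*(-1/470) + 9940 = -144/47 + 9940 = 467036/47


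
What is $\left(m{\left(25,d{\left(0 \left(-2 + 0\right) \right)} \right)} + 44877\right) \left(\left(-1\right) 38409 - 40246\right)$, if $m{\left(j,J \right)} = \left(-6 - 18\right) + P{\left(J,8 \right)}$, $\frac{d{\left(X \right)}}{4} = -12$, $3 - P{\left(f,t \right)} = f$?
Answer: $-3531924120$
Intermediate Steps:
$P{\left(f,t \right)} = 3 - f$
$d{\left(X \right)} = -48$ ($d{\left(X \right)} = 4 \left(-12\right) = -48$)
$m{\left(j,J \right)} = -21 - J$ ($m{\left(j,J \right)} = \left(-6 - 18\right) - \left(-3 + J\right) = -24 - \left(-3 + J\right) = -21 - J$)
$\left(m{\left(25,d{\left(0 \left(-2 + 0\right) \right)} \right)} + 44877\right) \left(\left(-1\right) 38409 - 40246\right) = \left(\left(-21 - -48\right) + 44877\right) \left(\left(-1\right) 38409 - 40246\right) = \left(\left(-21 + 48\right) + 44877\right) \left(-38409 - 40246\right) = \left(27 + 44877\right) \left(-78655\right) = 44904 \left(-78655\right) = -3531924120$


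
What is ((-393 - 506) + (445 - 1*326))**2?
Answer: 608400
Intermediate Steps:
((-393 - 506) + (445 - 1*326))**2 = (-899 + (445 - 326))**2 = (-899 + 119)**2 = (-780)**2 = 608400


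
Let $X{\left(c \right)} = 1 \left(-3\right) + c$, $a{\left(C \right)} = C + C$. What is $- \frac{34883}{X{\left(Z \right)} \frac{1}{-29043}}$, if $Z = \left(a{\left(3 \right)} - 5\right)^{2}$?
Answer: $- \frac{1013106969}{2} \approx -5.0655 \cdot 10^{8}$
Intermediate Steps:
$a{\left(C \right)} = 2 C$
$Z = 1$ ($Z = \left(2 \cdot 3 - 5\right)^{2} = \left(6 - 5\right)^{2} = 1^{2} = 1$)
$X{\left(c \right)} = -3 + c$
$- \frac{34883}{X{\left(Z \right)} \frac{1}{-29043}} = - \frac{34883}{\left(-3 + 1\right) \frac{1}{-29043}} = - \frac{34883}{\left(-2\right) \left(- \frac{1}{29043}\right)} = - \frac{34883}{\frac{2}{29043}} = \left(-34883\right) \frac{29043}{2} = - \frac{1013106969}{2}$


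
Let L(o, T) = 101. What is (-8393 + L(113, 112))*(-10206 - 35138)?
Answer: 375992448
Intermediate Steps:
(-8393 + L(113, 112))*(-10206 - 35138) = (-8393 + 101)*(-10206 - 35138) = -8292*(-45344) = 375992448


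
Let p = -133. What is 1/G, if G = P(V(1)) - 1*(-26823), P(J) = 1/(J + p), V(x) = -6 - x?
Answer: 140/3755219 ≈ 3.7281e-5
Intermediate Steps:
P(J) = 1/(-133 + J) (P(J) = 1/(J - 133) = 1/(-133 + J))
G = 3755219/140 (G = 1/(-133 + (-6 - 1*1)) - 1*(-26823) = 1/(-133 + (-6 - 1)) + 26823 = 1/(-133 - 7) + 26823 = 1/(-140) + 26823 = -1/140 + 26823 = 3755219/140 ≈ 26823.)
1/G = 1/(3755219/140) = 140/3755219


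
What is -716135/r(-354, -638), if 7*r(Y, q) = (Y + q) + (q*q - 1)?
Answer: -5012945/406051 ≈ -12.346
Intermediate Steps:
r(Y, q) = -⅐ + Y/7 + q/7 + q²/7 (r(Y, q) = ((Y + q) + (q*q - 1))/7 = ((Y + q) + (q² - 1))/7 = ((Y + q) + (-1 + q²))/7 = (-1 + Y + q + q²)/7 = -⅐ + Y/7 + q/7 + q²/7)
-716135/r(-354, -638) = -716135/(-⅐ + (⅐)*(-354) + (⅐)*(-638) + (⅐)*(-638)²) = -716135/(-⅐ - 354/7 - 638/7 + (⅐)*407044) = -716135/(-⅐ - 354/7 - 638/7 + 407044/7) = -716135/406051/7 = -716135*7/406051 = -5012945/406051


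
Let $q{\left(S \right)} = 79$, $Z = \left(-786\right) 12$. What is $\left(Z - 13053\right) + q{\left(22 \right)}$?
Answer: $-22406$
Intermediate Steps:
$Z = -9432$
$\left(Z - 13053\right) + q{\left(22 \right)} = \left(-9432 - 13053\right) + 79 = -22485 + 79 = -22406$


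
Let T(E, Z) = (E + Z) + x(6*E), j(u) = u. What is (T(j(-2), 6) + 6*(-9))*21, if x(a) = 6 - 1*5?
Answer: -1029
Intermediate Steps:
x(a) = 1 (x(a) = 6 - 5 = 1)
T(E, Z) = 1 + E + Z (T(E, Z) = (E + Z) + 1 = 1 + E + Z)
(T(j(-2), 6) + 6*(-9))*21 = ((1 - 2 + 6) + 6*(-9))*21 = (5 - 54)*21 = -49*21 = -1029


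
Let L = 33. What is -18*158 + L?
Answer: -2811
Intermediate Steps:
-18*158 + L = -18*158 + 33 = -2844 + 33 = -2811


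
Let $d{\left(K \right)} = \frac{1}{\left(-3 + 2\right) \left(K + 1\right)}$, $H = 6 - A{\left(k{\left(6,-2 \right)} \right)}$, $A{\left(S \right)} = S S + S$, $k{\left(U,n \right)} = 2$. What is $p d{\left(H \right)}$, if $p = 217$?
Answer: $-217$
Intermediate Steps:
$A{\left(S \right)} = S + S^{2}$ ($A{\left(S \right)} = S^{2} + S = S + S^{2}$)
$H = 0$ ($H = 6 - 2 \left(1 + 2\right) = 6 - 2 \cdot 3 = 6 - 6 = 0$)
$d{\left(K \right)} = \frac{1}{-1 - K}$ ($d{\left(K \right)} = \frac{1}{\left(-1\right) \left(1 + K\right)} = \frac{1}{-1 - K}$)
$p d{\left(H \right)} = 217 \left(- \frac{1}{1 + 0}\right) = 217 \left(- 1^{-1}\right) = 217 \left(\left(-1\right) 1\right) = 217 \left(-1\right) = -217$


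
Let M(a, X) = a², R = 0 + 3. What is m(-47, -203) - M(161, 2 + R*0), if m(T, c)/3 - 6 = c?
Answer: -26512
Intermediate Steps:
R = 3
m(T, c) = 18 + 3*c
m(-47, -203) - M(161, 2 + R*0) = (18 + 3*(-203)) - 1*161² = (18 - 609) - 1*25921 = -591 - 25921 = -26512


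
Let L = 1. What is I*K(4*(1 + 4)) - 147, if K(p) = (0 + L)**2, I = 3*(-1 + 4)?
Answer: -138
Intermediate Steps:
I = 9 (I = 3*3 = 9)
K(p) = 1 (K(p) = (0 + 1)**2 = 1**2 = 1)
I*K(4*(1 + 4)) - 147 = 9*1 - 147 = 9 - 147 = -138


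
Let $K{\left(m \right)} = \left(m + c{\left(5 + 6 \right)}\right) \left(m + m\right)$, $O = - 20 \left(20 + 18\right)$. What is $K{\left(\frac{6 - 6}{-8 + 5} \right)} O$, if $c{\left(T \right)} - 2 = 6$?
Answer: $0$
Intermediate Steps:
$c{\left(T \right)} = 8$ ($c{\left(T \right)} = 2 + 6 = 8$)
$O = -760$ ($O = \left(-20\right) 38 = -760$)
$K{\left(m \right)} = 2 m \left(8 + m\right)$ ($K{\left(m \right)} = \left(m + 8\right) \left(m + m\right) = \left(8 + m\right) 2 m = 2 m \left(8 + m\right)$)
$K{\left(\frac{6 - 6}{-8 + 5} \right)} O = 2 \frac{6 - 6}{-8 + 5} \left(8 + \frac{6 - 6}{-8 + 5}\right) \left(-760\right) = 2 \frac{0}{-3} \left(8 + \frac{0}{-3}\right) \left(-760\right) = 2 \cdot 0 \left(- \frac{1}{3}\right) \left(8 + 0 \left(- \frac{1}{3}\right)\right) \left(-760\right) = 2 \cdot 0 \left(8 + 0\right) \left(-760\right) = 2 \cdot 0 \cdot 8 \left(-760\right) = 0 \left(-760\right) = 0$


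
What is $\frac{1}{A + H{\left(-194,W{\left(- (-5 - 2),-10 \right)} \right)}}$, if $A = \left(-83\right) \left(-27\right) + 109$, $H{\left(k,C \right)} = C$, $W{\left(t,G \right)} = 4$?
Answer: $\frac{1}{2354} \approx 0.00042481$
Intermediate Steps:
$A = 2350$ ($A = 2241 + 109 = 2350$)
$\frac{1}{A + H{\left(-194,W{\left(- (-5 - 2),-10 \right)} \right)}} = \frac{1}{2350 + 4} = \frac{1}{2354}$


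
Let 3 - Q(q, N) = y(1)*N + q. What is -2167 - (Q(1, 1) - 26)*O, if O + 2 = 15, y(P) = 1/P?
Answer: -1842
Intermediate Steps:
O = 13 (O = -2 + 15 = 13)
Q(q, N) = 3 - N - q (Q(q, N) = 3 - (N/1 + q) = 3 - (1*N + q) = 3 - (N + q) = 3 + (-N - q) = 3 - N - q)
-2167 - (Q(1, 1) - 26)*O = -2167 - ((3 - 1*1 - 1*1) - 26)*13 = -2167 - ((3 - 1 - 1) - 26)*13 = -2167 - (1 - 26)*13 = -2167 - (-25)*13 = -2167 - 1*(-325) = -2167 + 325 = -1842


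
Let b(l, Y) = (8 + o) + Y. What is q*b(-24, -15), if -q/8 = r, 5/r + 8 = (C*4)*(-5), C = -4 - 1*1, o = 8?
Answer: -10/23 ≈ -0.43478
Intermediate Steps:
b(l, Y) = 16 + Y (b(l, Y) = (8 + 8) + Y = 16 + Y)
C = -5 (C = -4 - 1 = -5)
r = 5/92 (r = 5/(-8 - 5*4*(-5)) = 5/(-8 - 20*(-5)) = 5/(-8 + 100) = 5/92 ≈ 0.054348)
q = -10/23 (q = -8*5/92 = -10/23 ≈ -0.43478)
q*b(-24, -15) = -10*(16 - 15)/23 = -10/23*1 = -10/23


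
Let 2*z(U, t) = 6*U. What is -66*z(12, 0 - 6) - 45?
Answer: -2421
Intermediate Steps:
z(U, t) = 3*U (z(U, t) = (6*U)/2 = 3*U)
-66*z(12, 0 - 6) - 45 = -198*12 - 45 = -66*36 - 45 = -2376 - 45 = -2421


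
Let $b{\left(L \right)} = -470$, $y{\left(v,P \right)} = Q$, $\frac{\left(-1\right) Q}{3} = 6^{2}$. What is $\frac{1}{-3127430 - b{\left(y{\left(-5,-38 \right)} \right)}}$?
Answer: $- \frac{1}{3126960} \approx -3.198 \cdot 10^{-7}$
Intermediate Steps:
$Q = -108$ ($Q = - 3 \cdot 6^{2} = \left(-3\right) 36 = -108$)
$y{\left(v,P \right)} = -108$
$\frac{1}{-3127430 - b{\left(y{\left(-5,-38 \right)} \right)}} = \frac{1}{-3127430 - -470} = \frac{1}{-3127430 + 470} = \frac{1}{-3126960} = - \frac{1}{3126960}$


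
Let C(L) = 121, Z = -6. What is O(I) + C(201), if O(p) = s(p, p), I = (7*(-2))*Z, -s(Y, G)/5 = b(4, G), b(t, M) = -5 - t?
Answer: 166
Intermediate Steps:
s(Y, G) = 45 (s(Y, G) = -5*(-5 - 1*4) = -5*(-5 - 4) = -5*(-9) = 45)
I = 84 (I = (7*(-2))*(-6) = -14*(-6) = 84)
O(p) = 45
O(I) + C(201) = 45 + 121 = 166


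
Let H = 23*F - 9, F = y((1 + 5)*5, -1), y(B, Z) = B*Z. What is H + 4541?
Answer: 3842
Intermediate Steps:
F = -30 (F = ((1 + 5)*5)*(-1) = (6*5)*(-1) = 30*(-1) = -30)
H = -699 (H = 23*(-30) - 9 = -690 - 9 = -699)
H + 4541 = -699 + 4541 = 3842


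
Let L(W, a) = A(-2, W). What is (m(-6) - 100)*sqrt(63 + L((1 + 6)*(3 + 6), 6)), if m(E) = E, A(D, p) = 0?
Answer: -318*sqrt(7) ≈ -841.35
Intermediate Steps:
L(W, a) = 0
(m(-6) - 100)*sqrt(63 + L((1 + 6)*(3 + 6), 6)) = (-6 - 100)*sqrt(63 + 0) = -318*sqrt(7)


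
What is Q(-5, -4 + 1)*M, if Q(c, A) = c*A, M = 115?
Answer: 1725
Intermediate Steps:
Q(c, A) = A*c
Q(-5, -4 + 1)*M = ((-4 + 1)*(-5))*115 = -3*(-5)*115 = 15*115 = 1725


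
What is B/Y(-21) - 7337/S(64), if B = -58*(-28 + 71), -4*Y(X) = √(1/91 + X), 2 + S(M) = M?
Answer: -7337/62 - 4988*I*√173810/955 ≈ -118.34 - 2177.5*I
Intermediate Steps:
S(M) = -2 + M
Y(X) = -√(1/91 + X)/4
B = -2494 (B = -58*43 = -2494)
B/Y(-21) - 7337/S(64) = -2494*(-364/√(91 + 8281*(-21))) - 7337/(-2 + 64) = -2494*(-364/√(91 - 173901)) - 7337/62 = -2494*2*I*√173810/955 - 7337*1/62 = -2494*2*I*√173810/955 - 7337/62 = -4988*I*√173810/955 - 7337/62 = -7337/62 - 4988*I*√173810/955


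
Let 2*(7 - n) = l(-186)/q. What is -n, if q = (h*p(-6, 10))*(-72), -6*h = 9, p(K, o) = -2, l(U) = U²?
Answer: -1045/12 ≈ -87.083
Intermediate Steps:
h = -3/2 (h = -⅙*9 = -3/2 ≈ -1.5000)
q = -216 (q = -3/2*(-2)*(-72) = 3*(-72) = -216)
n = 1045/12 (n = 7 - (-186)²/(2*(-216)) = 7 - 17298*(-1)/216 = 7 - ½*(-961/6) = 7 + 961/12 = 1045/12 ≈ 87.083)
-n = -1*1045/12 = -1045/12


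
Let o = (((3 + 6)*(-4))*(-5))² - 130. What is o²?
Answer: 1041352900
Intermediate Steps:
o = 32270 (o = ((9*(-4))*(-5))² - 130 = (-36*(-5))² - 130 = 180² - 130 = 32400 - 130 = 32270)
o² = 32270² = 1041352900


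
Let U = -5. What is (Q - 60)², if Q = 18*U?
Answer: 22500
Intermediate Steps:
Q = -90 (Q = 18*(-5) = -90)
(Q - 60)² = (-90 - 60)² = (-150)² = 22500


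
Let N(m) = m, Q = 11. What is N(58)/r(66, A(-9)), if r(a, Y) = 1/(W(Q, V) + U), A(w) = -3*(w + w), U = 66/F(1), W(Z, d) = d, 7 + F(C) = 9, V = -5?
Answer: 1624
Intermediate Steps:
F(C) = 2 (F(C) = -7 + 9 = 2)
U = 33 (U = 66/2 = 66*(1/2) = 33)
A(w) = -6*w
r(a, Y) = 1/28 (r(a, Y) = 1/(-5 + 33) = 1/28)
N(58)/r(66, A(-9)) = 58/(1/28) = 58*28 = 1624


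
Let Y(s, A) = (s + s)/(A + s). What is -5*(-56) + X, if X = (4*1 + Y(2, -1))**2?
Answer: 344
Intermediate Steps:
Y(s, A) = 2*s/(A + s) (Y(s, A) = (2*s)/(A + s) = 2*s/(A + s))
X = 64 (X = (4*1 + 2*2/(-1 + 2))**2 = (4 + 2*2/1)**2 = (4 + 2*2*1)**2 = (4 + 4)**2 = 8**2 = 64)
-5*(-56) + X = -5*(-56) + 64 = 280 + 64 = 344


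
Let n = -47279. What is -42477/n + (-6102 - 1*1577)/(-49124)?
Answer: 2449695589/2322533596 ≈ 1.0548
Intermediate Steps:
-42477/n + (-6102 - 1*1577)/(-49124) = -42477/(-47279) + (-6102 - 1*1577)/(-49124) = -42477*(-1/47279) + (-6102 - 1577)*(-1/49124) = 42477/47279 - 7679*(-1/49124) = 42477/47279 + 7679/49124 = 2449695589/2322533596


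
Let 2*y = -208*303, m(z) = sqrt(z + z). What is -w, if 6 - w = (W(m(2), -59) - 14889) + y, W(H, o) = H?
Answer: -46405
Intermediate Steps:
m(z) = sqrt(2)*sqrt(z) (m(z) = sqrt(2*z) = sqrt(2)*sqrt(z))
y = -31512 (y = (-208*303)/2 = (1/2)*(-63024) = -31512)
w = 46405 (w = 6 - ((sqrt(2)*sqrt(2) - 14889) - 31512) = 6 - ((2 - 14889) - 31512) = 6 - (-14887 - 31512) = 6 - 1*(-46399) = 6 + 46399 = 46405)
-w = -1*46405 = -46405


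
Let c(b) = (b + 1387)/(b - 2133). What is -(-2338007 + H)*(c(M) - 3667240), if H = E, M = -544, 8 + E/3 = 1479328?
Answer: 20615663469790819/2677 ≈ 7.7010e+12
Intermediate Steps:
E = 4437960 (E = -24 + 3*1479328 = -24 + 4437984 = 4437960)
H = 4437960
c(b) = (1387 + b)/(-2133 + b)
-(-2338007 + H)*(c(M) - 3667240) = -(-2338007 + 4437960)*((1387 - 544)/(-2133 - 544) - 3667240) = -2099953*(843/(-2677) - 3667240) = -2099953*(-1/2677*843 - 3667240) = -2099953*(-843/2677 - 3667240) = -2099953*(-9817202323)/2677 = -1*(-20615663469790819/2677) = 20615663469790819/2677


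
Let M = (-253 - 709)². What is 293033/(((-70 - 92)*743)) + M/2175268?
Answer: -131508328835/65457077022 ≈ -2.0091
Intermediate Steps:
M = 925444 (M = (-962)² = 925444)
293033/(((-70 - 92)*743)) + M/2175268 = 293033/(((-70 - 92)*743)) + 925444/2175268 = 293033/((-162*743)) + 925444*(1/2175268) = 293033/(-120366) + 231361/543817 = 293033*(-1/120366) + 231361/543817 = -293033/120366 + 231361/543817 = -131508328835/65457077022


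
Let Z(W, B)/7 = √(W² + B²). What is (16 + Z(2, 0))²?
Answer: 900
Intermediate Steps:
Z(W, B) = 7*√(B² + W²) (Z(W, B) = 7*√(W² + B²) = 7*√(B² + W²))
(16 + Z(2, 0))² = (16 + 7*√(0² + 2²))² = (16 + 7*√(0 + 4))² = (16 + 7*√4)² = (16 + 7*2)² = (16 + 14)² = 30² = 900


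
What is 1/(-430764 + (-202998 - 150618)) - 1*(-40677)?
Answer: 31906225259/784380 ≈ 40677.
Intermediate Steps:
1/(-430764 + (-202998 - 150618)) - 1*(-40677) = 1/(-430764 - 353616) + 40677 = 1/(-784380) + 40677 = -1/784380 + 40677 = 31906225259/784380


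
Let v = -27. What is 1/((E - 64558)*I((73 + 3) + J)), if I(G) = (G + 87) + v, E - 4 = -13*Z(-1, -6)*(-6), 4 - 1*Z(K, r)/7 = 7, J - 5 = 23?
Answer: -1/10855488 ≈ -9.2119e-8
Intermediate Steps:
J = 28 (J = 5 + 23 = 28)
Z(K, r) = -21 (Z(K, r) = 28 - 7*7 = 28 - 49 = -21)
E = -1634 (E = 4 - 13*(-21)*(-6) = 4 + 273*(-6) = 4 - 1638 = -1634)
I(G) = 60 + G (I(G) = (G + 87) - 27 = (87 + G) - 27 = 60 + G)
1/((E - 64558)*I((73 + 3) + J)) = 1/((-1634 - 64558)*(60 + ((73 + 3) + 28))) = 1/((-66192)*(60 + (76 + 28))) = -1/(66192*(60 + 104)) = -1/66192/164 = -1/66192*1/164 = -1/10855488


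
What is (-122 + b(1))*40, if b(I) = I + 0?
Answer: -4840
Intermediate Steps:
b(I) = I
(-122 + b(1))*40 = (-122 + 1)*40 = -121*40 = -4840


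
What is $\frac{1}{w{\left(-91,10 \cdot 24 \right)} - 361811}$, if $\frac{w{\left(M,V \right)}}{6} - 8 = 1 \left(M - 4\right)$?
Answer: $- \frac{1}{362333} \approx -2.7599 \cdot 10^{-6}$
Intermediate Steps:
$w{\left(M,V \right)} = 24 + 6 M$ ($w{\left(M,V \right)} = 48 + 6 \cdot 1 \left(M - 4\right) = 48 + 6 \cdot 1 \left(-4 + M\right) = 48 + 6 \left(-4 + M\right) = 48 + \left(-24 + 6 M\right) = 24 + 6 M$)
$\frac{1}{w{\left(-91,10 \cdot 24 \right)} - 361811} = \frac{1}{\left(24 + 6 \left(-91\right)\right) - 361811} = \frac{1}{\left(24 - 546\right) - 361811} = \frac{1}{-522 - 361811} = \frac{1}{-362333} = - \frac{1}{362333}$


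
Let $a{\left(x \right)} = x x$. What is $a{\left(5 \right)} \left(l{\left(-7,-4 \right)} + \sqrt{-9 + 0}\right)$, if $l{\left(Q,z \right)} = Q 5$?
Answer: $-875 + 75 i \approx -875.0 + 75.0 i$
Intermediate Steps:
$a{\left(x \right)} = x^{2}$
$l{\left(Q,z \right)} = 5 Q$
$a{\left(5 \right)} \left(l{\left(-7,-4 \right)} + \sqrt{-9 + 0}\right) = 5^{2} \left(5 \left(-7\right) + \sqrt{-9 + 0}\right) = 25 \left(-35 + \sqrt{-9}\right) = 25 \left(-35 + 3 i\right) = -875 + 75 i$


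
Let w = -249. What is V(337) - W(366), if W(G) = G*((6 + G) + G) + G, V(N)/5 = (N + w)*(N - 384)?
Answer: -291154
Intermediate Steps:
V(N) = 5*(-384 + N)*(-249 + N) (V(N) = 5*((N - 249)*(N - 384)) = 5*((-249 + N)*(-384 + N)) = 5*((-384 + N)*(-249 + N)) = 5*(-384 + N)*(-249 + N))
W(G) = G + G*(6 + 2*G) (W(G) = G*(6 + 2*G) + G = G + G*(6 + 2*G))
V(337) - W(366) = (478080 - 3165*337 + 5*337²) - 366*(7 + 2*366) = (478080 - 1066605 + 5*113569) - 366*(7 + 732) = (478080 - 1066605 + 567845) - 366*739 = -20680 - 1*270474 = -20680 - 270474 = -291154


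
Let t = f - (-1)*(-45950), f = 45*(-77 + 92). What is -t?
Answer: 45275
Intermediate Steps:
f = 675 (f = 45*15 = 675)
t = -45275 (t = 675 - (-1)*(-45950) = 675 - 1*45950 = 675 - 45950 = -45275)
-t = -1*(-45275) = 45275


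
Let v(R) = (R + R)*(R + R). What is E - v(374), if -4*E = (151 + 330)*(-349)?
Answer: -2070147/4 ≈ -5.1754e+5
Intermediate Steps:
v(R) = 4*R² (v(R) = (2*R)*(2*R) = 4*R²)
E = 167869/4 (E = -(151 + 330)*(-349)/4 = -481*(-349)/4 = -¼*(-167869) = 167869/4 ≈ 41967.)
E - v(374) = 167869/4 - 4*374² = 167869/4 - 4*139876 = 167869/4 - 1*559504 = 167869/4 - 559504 = -2070147/4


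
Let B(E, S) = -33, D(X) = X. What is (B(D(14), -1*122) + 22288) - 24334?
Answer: -2079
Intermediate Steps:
(B(D(14), -1*122) + 22288) - 24334 = (-33 + 22288) - 24334 = 22255 - 24334 = -2079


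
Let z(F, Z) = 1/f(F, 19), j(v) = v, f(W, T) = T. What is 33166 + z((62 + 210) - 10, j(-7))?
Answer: 630155/19 ≈ 33166.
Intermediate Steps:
z(F, Z) = 1/19
33166 + z((62 + 210) - 10, j(-7)) = 33166 + 1/19 = 630155/19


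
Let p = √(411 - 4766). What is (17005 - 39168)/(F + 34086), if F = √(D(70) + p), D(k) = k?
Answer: -22163/(34086 + √(70 + I*√4355)) ≈ -0.65003 + 6.9009e-5*I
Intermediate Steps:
p = I*√4355 (p = √(-4355) = I*√4355 ≈ 65.992*I)
F = √(70 + I*√4355) ≈ 9.116 + 3.6196*I
(17005 - 39168)/(F + 34086) = (17005 - 39168)/(√(70 + I*√4355) + 34086) = -22163/(34086 + √(70 + I*√4355))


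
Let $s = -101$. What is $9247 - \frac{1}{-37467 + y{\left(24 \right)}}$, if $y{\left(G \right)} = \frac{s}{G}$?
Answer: $\frac{8315910347}{899309} \approx 9247.0$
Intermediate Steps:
$y{\left(G \right)} = - \frac{101}{G}$
$9247 - \frac{1}{-37467 + y{\left(24 \right)}} = 9247 - \frac{1}{-37467 - \frac{101}{24}} = 9247 - \frac{1}{- \frac{899309}{24}} = 9247 - - \frac{24}{899309} = 9247 + \frac{24}{899309} = \frac{8315910347}{899309}$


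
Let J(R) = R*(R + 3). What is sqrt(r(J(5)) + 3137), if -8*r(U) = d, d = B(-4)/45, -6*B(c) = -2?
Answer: sqrt(101638770)/180 ≈ 56.009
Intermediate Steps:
B(c) = 1/3 (B(c) = -1/6*(-2) = 1/3)
J(R) = R*(3 + R)
d = 1/135 (d = (1/3)/45 = (1/3)*(1/45) = 1/135 ≈ 0.0074074)
r(U) = -1/1080 (r(U) = -1/8*1/135 = -1/1080)
sqrt(r(J(5)) + 3137) = sqrt(-1/1080 + 3137) = sqrt(3387959/1080) = sqrt(101638770)/180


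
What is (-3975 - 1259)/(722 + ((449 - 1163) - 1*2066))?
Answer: 2617/1029 ≈ 2.5432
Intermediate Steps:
(-3975 - 1259)/(722 + ((449 - 1163) - 1*2066)) = -5234/(722 + (-714 - 2066)) = -5234/(722 - 2780) = -5234/(-2058) = -5234*(-1/2058) = 2617/1029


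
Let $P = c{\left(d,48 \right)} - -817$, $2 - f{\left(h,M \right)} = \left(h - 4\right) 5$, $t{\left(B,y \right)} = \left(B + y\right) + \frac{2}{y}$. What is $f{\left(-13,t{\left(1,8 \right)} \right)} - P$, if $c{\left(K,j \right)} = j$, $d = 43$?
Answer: $-778$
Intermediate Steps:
$t{\left(B,y \right)} = B + y + \frac{2}{y}$
$f{\left(h,M \right)} = 22 - 5 h$ ($f{\left(h,M \right)} = 2 - \left(h - 4\right) 5 = 2 - \left(-4 + h\right) 5 = 2 - \left(-20 + 5 h\right) = 22 - 5 h$)
$P = 865$ ($P = 48 - -817 = 48 + 817 = 865$)
$f{\left(-13,t{\left(1,8 \right)} \right)} - P = \left(22 - -65\right) - 865 = \left(22 + 65\right) - 865 = 87 - 865 = -778$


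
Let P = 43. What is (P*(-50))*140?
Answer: -301000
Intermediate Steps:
(P*(-50))*140 = (43*(-50))*140 = -2150*140 = -301000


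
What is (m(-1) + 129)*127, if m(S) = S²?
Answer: 16510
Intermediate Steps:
(m(-1) + 129)*127 = ((-1)² + 129)*127 = (1 + 129)*127 = 130*127 = 16510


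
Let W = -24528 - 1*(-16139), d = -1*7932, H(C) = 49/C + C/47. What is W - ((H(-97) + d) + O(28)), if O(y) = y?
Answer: -2199403/4559 ≈ -482.43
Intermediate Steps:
H(C) = 49/C + C/47 (H(C) = 49/C + C*(1/47) = 49/C + C/47)
d = -7932
W = -8389 (W = -24528 + 16139 = -8389)
W - ((H(-97) + d) + O(28)) = -8389 - (((49/(-97) + (1/47)*(-97)) - 7932) + 28) = -8389 - (((49*(-1/97) - 97/47) - 7932) + 28) = -8389 - (((-49/97 - 97/47) - 7932) + 28) = -8389 - ((-11712/4559 - 7932) + 28) = -8389 - (-36173700/4559 + 28) = -8389 - 1*(-36046048/4559) = -8389 + 36046048/4559 = -2199403/4559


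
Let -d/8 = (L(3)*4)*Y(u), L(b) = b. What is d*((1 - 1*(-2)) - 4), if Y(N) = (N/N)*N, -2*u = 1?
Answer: -48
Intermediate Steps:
u = -1/2 (u = -1/2*1 = -1/2 ≈ -0.50000)
Y(N) = N (Y(N) = 1*N = N)
d = 48 (d = -8*3*4*(-1)/2 = -96*(-1)/2 = -8*(-6) = 48)
d*((1 - 1*(-2)) - 4) = 48*((1 - 1*(-2)) - 4) = 48*((1 + 2) - 4) = 48*(3 - 4) = 48*(-1) = -48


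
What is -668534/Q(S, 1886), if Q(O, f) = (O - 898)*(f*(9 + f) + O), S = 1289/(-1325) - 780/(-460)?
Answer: 310442328491875/1489138339614596058 ≈ 0.00020847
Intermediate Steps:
S = 22028/30475 (S = 1289*(-1/1325) - 780*(-1/460) = -1289/1325 + 39/23 = 22028/30475 ≈ 0.72282)
Q(O, f) = (-898 + O)*(O + f*(9 + f))
-668534/Q(S, 1886) = -668534/((22028/30475)² - 8082*1886 - 898*22028/30475 - 898*1886² + (22028/30475)*1886² + 9*(22028/30475)*1886) = -668534/(485232784/928725625 - 15242652 - 19781144/30475 - 898*3556996 + (22028/30475)*3556996 + 16256664/1325) = -668534/(485232784/928725625 - 15242652 - 19781144/30475 - 3194182408 + 3406674256/1325 + 16256664/1325) = -668534/(-2978276679229192116/928725625) = -668534*(-928725625/2978276679229192116) = 310442328491875/1489138339614596058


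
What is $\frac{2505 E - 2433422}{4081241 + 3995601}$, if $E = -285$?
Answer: $- \frac{3147347}{8076842} \approx -0.38968$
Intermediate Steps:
$\frac{2505 E - 2433422}{4081241 + 3995601} = \frac{2505 \left(-285\right) - 2433422}{4081241 + 3995601} = \frac{-713925 - 2433422}{8076842} = \left(-3147347\right) \frac{1}{8076842} = - \frac{3147347}{8076842}$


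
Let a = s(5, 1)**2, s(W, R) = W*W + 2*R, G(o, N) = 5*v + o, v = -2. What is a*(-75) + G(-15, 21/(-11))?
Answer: -54700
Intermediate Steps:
G(o, N) = -10 + o (G(o, N) = 5*(-2) + o = -10 + o)
s(W, R) = W**2 + 2*R
a = 729 (a = (5**2 + 2*1)**2 = (25 + 2)**2 = 27**2 = 729)
a*(-75) + G(-15, 21/(-11)) = 729*(-75) + (-10 - 15) = -54675 - 25 = -54700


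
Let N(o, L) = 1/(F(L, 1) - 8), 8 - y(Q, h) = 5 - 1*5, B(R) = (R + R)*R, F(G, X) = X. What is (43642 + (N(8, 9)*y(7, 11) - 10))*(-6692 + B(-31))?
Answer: -1456834320/7 ≈ -2.0812e+8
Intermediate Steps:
B(R) = 2*R² (B(R) = (2*R)*R = 2*R²)
y(Q, h) = 8 (y(Q, h) = 8 - (5 - 1*5) = 8 - (5 - 5) = 8 - 1*0 = 8 + 0 = 8)
N(o, L) = -⅐ (N(o, L) = 1/(1 - 8) = 1/(-7) = -⅐)
(43642 + (N(8, 9)*y(7, 11) - 10))*(-6692 + B(-31)) = (43642 + (-⅐*8 - 10))*(-6692 + 2*(-31)²) = (43642 + (-8/7 - 10))*(-6692 + 2*961) = (43642 - 78/7)*(-6692 + 1922) = (305416/7)*(-4770) = -1456834320/7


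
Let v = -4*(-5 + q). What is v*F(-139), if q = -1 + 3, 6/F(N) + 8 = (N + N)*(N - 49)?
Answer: 9/6532 ≈ 0.0013778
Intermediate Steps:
F(N) = 6/(-8 + 2*N*(-49 + N)) (F(N) = 6/(-8 + (N + N)*(N - 49)) = 6/(-8 + (2*N)*(-49 + N)) = 6/(-8 + 2*N*(-49 + N)))
q = 2
v = 12 (v = -4*(-5 + 2) = -4*(-3) = 12)
v*F(-139) = 12*(3/(-4 + (-139)**2 - 49*(-139))) = 12*(3/(-4 + 19321 + 6811)) = 12*(3/26128) = 9/6532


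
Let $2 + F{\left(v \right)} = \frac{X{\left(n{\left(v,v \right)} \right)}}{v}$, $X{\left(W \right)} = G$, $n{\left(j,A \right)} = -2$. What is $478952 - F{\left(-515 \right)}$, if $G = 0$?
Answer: $478954$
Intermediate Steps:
$X{\left(W \right)} = 0$
$F{\left(v \right)} = -2$ ($F{\left(v \right)} = -2 + \frac{0}{v} = -2 + 0 = -2$)
$478952 - F{\left(-515 \right)} = 478952 - -2 = 478952 + 2 = 478954$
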